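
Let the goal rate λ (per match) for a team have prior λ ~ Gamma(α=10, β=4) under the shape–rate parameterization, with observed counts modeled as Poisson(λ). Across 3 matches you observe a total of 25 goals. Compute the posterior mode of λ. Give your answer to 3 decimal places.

Σxᵢ = 25, n = 3.
Posterior ∝ λ^9e^(−4λ) · λ^25e^(−3λ) = λ^34e^(−7λ), i.e. Gamma(shape=35, rate=7).
The mode of a Gamma(a, b) with a ≥ 1 (shape–rate) is (a−1)/b = 34/7 ≈ 4.857.

λ̂_MAP = 4.857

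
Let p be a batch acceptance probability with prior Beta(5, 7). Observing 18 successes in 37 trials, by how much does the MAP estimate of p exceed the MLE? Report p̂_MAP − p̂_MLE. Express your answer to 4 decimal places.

Posterior is Beta(23, 26); MAP = (23−1)/(49−2) = 22/47 ≈ 0.46809.
MLE ignores the prior: p̂_MLE = k/n = 18/37 ≈ 0.48649.
Difference = 22/47 − 18/37 = -32/1739 ≈ -0.0184.

MAP − MLE = -0.0184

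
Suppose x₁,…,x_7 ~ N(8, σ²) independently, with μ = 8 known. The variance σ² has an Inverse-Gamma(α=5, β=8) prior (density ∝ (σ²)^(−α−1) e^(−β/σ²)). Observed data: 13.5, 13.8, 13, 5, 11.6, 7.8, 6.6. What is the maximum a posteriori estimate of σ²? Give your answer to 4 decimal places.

σ̂²_MAP = 6.7816

Sum of squared deviations about the known mean: SS = (13.5−8)² + (13.8−8)² + (13−8)² + (5−8)² + (11.6−8)² + (7.8−8)² + (6.6−8)² = 112.85.
The Normal likelihood contributes (σ²)^(−n/2) exp(−SS/(2σ²)), so the posterior is Inverse-Gamma(α + n/2, β + SS/2) = Inverse-Gamma(8.5, 64.425).
The mode of Inverse-Gamma(a, b) is b/(a+1) = 64.425/9.5 ≈ 6.7816.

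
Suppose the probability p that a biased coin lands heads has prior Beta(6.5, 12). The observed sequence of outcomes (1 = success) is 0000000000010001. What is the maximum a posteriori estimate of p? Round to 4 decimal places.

Prior: Beta(6.5, 12).
Data: 2 successes in 16 trials (from the sequence). The binomial likelihood contributes p^2(1−p)^14, so the posterior is Beta(6.5+2, 12+14) = Beta(8.5, 26).
For Beta(a, b) with a, b > 1 the mode is (a−1)/(a+b−2) = 7.5/32.5 ≈ 0.2308.

p̂_MAP = 0.2308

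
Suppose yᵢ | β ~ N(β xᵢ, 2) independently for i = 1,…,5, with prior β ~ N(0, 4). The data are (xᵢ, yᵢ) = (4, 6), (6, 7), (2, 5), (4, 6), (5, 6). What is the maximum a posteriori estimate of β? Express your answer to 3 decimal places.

log p(β | y) = −Σ(yᵢ − βxᵢ)²/(2·2) − β²/(2·4) + const.
Setting the derivative to zero: Σxᵢ(yᵢ − βxᵢ)/2 − β/4 = 0, so β = Σxᵢyᵢ / (Σxᵢ² + σ²/τ²).
Σxᵢyᵢ = 4·6 + 6·7 + 2·5 + 4·6 + 5·6 = 130; Σxᵢ² = 97; σ²/τ² = 0.5.
β̂_MAP = 130 / (97 + 0.5) = 130/97.5 ≈ 1.333.

β̂_MAP = 1.333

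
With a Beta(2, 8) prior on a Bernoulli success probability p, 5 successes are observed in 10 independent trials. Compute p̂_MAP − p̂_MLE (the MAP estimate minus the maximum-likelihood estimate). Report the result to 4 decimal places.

MAP − MLE = -0.1667

Posterior is Beta(7, 13); MAP = (7−1)/(20−2) = 6/18 ≈ 0.33333.
MLE ignores the prior: p̂_MLE = k/n = 5/10 ≈ 0.50000.
Difference = 6/18 − 5/10 = -1/6 ≈ -0.1667.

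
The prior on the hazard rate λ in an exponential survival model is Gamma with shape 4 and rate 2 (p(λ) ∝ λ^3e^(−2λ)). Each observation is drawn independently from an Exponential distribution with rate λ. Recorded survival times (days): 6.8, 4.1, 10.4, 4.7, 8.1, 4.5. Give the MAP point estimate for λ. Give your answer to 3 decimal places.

The Exponential(rate=λ) likelihood is ∝ λ^n e^(−λΣtᵢ). Here n = 6 and Σtᵢ = 6.8 + 4.1 + 10.4 + 4.7 + 8.1 + 4.5 = 38.6.
Posterior ∝ λ^3e^(−2λ) · λ^6e^(−38.6λ) = λ^9e^(−40.6λ), i.e. Gamma(10, 40.6).
Mode = (a−1)/b = 9/40.6 ≈ 0.222.

λ̂_MAP = 0.222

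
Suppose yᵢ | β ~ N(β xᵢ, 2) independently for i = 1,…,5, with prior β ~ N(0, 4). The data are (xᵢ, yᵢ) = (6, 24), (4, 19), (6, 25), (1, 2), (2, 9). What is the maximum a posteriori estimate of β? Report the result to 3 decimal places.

log p(β | y) = −Σ(yᵢ − βxᵢ)²/(2·2) − β²/(2·4) + const.
Setting the derivative to zero: Σxᵢ(yᵢ − βxᵢ)/2 − β/4 = 0, so β = Σxᵢyᵢ / (Σxᵢ² + σ²/τ²).
Σxᵢyᵢ = 6·24 + 4·19 + 6·25 + 1·2 + 2·9 = 390; Σxᵢ² = 93; σ²/τ² = 0.5.
β̂_MAP = 390 / (93 + 0.5) = 390/93.5 ≈ 4.171.

β̂_MAP = 4.171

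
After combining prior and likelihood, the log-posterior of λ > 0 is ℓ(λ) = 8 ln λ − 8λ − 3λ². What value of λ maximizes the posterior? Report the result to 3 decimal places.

ℓ'(λ) = 8/λ − 8 − 6λ. Setting this to zero and multiplying by λ: 6λ² + 8λ − 8 = 0.
λ = (−8 + √(8² + 4·6·8)) / (2·6) = (−8 + √256) / 12 = (−8 + 16)/12 = 2/3.
ℓ''(λ) = −8/λ² − 6 < 0, confirming a maximum.

λ̂_MAP = 0.667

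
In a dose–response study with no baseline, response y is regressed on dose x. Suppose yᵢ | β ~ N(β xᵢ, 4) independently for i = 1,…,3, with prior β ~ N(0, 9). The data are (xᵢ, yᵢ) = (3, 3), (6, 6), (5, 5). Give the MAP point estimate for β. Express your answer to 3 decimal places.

β̂_MAP = 0.994

log p(β | y) = −Σ(yᵢ − βxᵢ)²/(2·4) − β²/(2·9) + const.
Setting the derivative to zero: Σxᵢ(yᵢ − βxᵢ)/4 − β/9 = 0, so β = Σxᵢyᵢ / (Σxᵢ² + σ²/τ²).
Σxᵢyᵢ = 3·3 + 6·6 + 5·5 = 70; Σxᵢ² = 70; σ²/τ² = 4/9.
β̂_MAP = 70 / (70 + 4/9) = 70/(634/9) = 315/317 ≈ 0.994.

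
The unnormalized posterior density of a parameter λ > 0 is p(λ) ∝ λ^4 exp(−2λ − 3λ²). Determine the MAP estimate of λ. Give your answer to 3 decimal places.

λ̂_MAP = 0.667

ℓ'(λ) = 4/λ − 2 − 6λ. Setting this to zero and multiplying by λ: 6λ² + 2λ − 4 = 0.
λ = (−2 + √(2² + 4·6·4)) / (2·6) = (−2 + √100) / 12 = (−2 + 10)/12 = 2/3.
ℓ''(λ) = −4/λ² − 6 < 0, confirming a maximum.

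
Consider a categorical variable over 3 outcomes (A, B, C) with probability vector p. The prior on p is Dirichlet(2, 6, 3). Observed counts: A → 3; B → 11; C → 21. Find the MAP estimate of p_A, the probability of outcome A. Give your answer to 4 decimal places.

MAP estimate of p_A = 0.0930

The posterior is Dirichlet(αᵢ + nᵢ) = Dirichlet(5, 17, 24).
For a Dirichlet(a₁,…,a_K) with all aᵢ > 1, the mode has j-th component (aⱼ − 1)/(Σaᵢ − K).
Here Σaᵢ = 46 and K = 3, so p_A = (5 − 1)/(46 − 3) = 4/43 ≈ 0.0930.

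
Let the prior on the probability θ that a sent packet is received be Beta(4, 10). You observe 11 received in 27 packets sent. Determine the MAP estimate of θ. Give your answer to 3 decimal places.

θ̂_MAP = 0.359

Prior: Beta(4, 10).
Data: 11 successes in 27 trials. The binomial likelihood contributes θ^11(1−θ)^16, so the posterior is Beta(4+11, 10+16) = Beta(15, 26).
For Beta(a, b) with a, b > 1 the mode is (a−1)/(a+b−2) = 14/39 ≈ 0.359.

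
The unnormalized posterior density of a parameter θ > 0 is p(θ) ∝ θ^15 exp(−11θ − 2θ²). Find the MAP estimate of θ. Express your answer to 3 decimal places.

θ̂_MAP = 1.000

ℓ'(θ) = 15/θ − 11 − 4θ. Setting this to zero and multiplying by θ: 4θ² + 11θ − 15 = 0.
θ = (−11 + √(11² + 4·4·15)) / (2·4) = (−11 + √361) / 8 = (−11 + 19)/8 = 1.
ℓ''(θ) = −15/θ² − 4 < 0, confirming a maximum.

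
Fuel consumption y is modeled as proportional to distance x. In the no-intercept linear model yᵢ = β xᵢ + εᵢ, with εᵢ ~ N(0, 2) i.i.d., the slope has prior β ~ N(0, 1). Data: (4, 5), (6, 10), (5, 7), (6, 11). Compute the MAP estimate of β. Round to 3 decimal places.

β̂_MAP = 1.574

log p(β | y) = −Σ(yᵢ − βxᵢ)²/(2·2) − β²/(2·1) + const.
Setting the derivative to zero: Σxᵢ(yᵢ − βxᵢ)/2 − β/1 = 0, so β = Σxᵢyᵢ / (Σxᵢ² + σ²/τ²).
Σxᵢyᵢ = 4·5 + 6·10 + 5·7 + 6·11 = 181; Σxᵢ² = 113; σ²/τ² = 2.
β̂_MAP = 181 / (113 + 2) = 181/115 ≈ 1.574.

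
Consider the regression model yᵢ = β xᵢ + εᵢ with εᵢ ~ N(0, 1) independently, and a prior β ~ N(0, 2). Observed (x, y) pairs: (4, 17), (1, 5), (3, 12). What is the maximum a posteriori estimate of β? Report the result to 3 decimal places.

β̂_MAP = 4.113

log p(β | y) = −Σ(yᵢ − βxᵢ)²/(2·1) − β²/(2·2) + const.
Setting the derivative to zero: Σxᵢ(yᵢ − βxᵢ)/1 − β/2 = 0, so β = Σxᵢyᵢ / (Σxᵢ² + σ²/τ²).
Σxᵢyᵢ = 4·17 + 1·5 + 3·12 = 109; Σxᵢ² = 26; σ²/τ² = 0.5.
β̂_MAP = 109 / (26 + 0.5) = 109/26.5 ≈ 4.113.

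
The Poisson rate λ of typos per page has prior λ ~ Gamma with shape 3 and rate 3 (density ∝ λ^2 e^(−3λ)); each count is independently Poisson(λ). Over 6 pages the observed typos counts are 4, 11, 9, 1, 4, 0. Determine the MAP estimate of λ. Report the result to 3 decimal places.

λ̂_MAP = 3.444

Σxᵢ = 4+11+9+1+4+0 = 29, with n = 6.
Posterior ∝ λ^2e^(−3λ) · λ^29e^(−6λ) = λ^31e^(−9λ), i.e. Gamma(shape=32, rate=9).
The mode of a Gamma(a, b) with a ≥ 1 (shape–rate) is (a−1)/b = 31/9 ≈ 3.444.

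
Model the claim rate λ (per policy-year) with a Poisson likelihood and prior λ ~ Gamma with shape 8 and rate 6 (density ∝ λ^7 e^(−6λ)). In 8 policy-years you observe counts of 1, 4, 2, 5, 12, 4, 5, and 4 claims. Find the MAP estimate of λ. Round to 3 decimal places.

Σxᵢ = 1+4+2+5+12+4+5+4 = 37, with n = 8.
Posterior ∝ λ^7e^(−6λ) · λ^37e^(−8λ) = λ^44e^(−14λ), i.e. Gamma(shape=45, rate=14).
The mode of a Gamma(a, b) with a ≥ 1 (shape–rate) is (a−1)/b = 44/14 ≈ 3.143.

λ̂_MAP = 3.143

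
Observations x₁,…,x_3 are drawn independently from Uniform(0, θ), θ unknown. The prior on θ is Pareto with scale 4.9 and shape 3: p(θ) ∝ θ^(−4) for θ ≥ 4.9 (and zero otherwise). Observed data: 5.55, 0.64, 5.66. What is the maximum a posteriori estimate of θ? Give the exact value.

θ̂_MAP = 5.66

The Uniform(0, θ) likelihood is θ^(−n) for θ ≥ max(xᵢ), zero otherwise. Here max(xᵢ) = 5.66.
Posterior ∝ θ^(−4) · θ^(−3) = θ^(−7) on θ ≥ max(4.9, 5.66) = 5.66.
This density is strictly decreasing in θ, so the posterior mode lies at the lower boundary of the support.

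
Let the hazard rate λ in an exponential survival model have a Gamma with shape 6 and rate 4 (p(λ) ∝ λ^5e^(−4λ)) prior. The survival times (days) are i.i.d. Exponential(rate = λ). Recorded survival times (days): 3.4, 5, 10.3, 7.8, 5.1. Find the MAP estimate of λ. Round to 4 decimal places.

λ̂_MAP = 0.2809

The Exponential(rate=λ) likelihood is ∝ λ^n e^(−λΣtᵢ). Here n = 5 and Σtᵢ = 3.4 + 5 + 10.3 + 7.8 + 5.1 = 31.6.
Posterior ∝ λ^5e^(−4λ) · λ^5e^(−31.6λ) = λ^10e^(−35.6λ), i.e. Gamma(11, 35.6).
Mode = (a−1)/b = 10/35.6 ≈ 0.2809.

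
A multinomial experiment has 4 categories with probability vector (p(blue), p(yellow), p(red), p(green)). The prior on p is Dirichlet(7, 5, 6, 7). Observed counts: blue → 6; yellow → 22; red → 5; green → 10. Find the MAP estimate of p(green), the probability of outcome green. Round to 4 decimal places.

The posterior is Dirichlet(αᵢ + nᵢ) = Dirichlet(13, 27, 11, 17).
For a Dirichlet(a₁,…,a_K) with all aᵢ > 1, the mode has j-th component (aⱼ − 1)/(Σaᵢ − K).
Here Σaᵢ = 68 and K = 4, so p(green) = (17 − 1)/(68 − 4) = 16/64 ≈ 0.2500.

MAP estimate of p(green) = 0.2500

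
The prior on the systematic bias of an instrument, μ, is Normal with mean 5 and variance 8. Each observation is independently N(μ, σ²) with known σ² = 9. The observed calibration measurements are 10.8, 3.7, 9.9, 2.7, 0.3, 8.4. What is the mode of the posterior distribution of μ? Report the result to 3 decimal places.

n = 6; x̄ = (10.8 + 3.7 + 9.9 + 2.7 + 0.3 + 8.4)/6 = 35.8/6 = 179/30 ≈ 5.9667.
For a Normal prior and Normal likelihood with known variance, the posterior is Normal; its mode equals its mean, the precision-weighted average.
Prior precision 1/σ₀² = 1/8 = 0.125; data precision n/σ² = 6/9 = 2/3.
μ̂ = (0.125·5 + (2/3)·(179/30)) / (0.125 + 2/3) = (1657/360)/(19/24) = 1657/285 ≈ 5.814.

μ̂_MAP = 5.814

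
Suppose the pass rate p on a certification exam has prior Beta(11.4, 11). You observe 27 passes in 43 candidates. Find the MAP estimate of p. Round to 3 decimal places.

Prior: Beta(11.4, 11).
Data: 27 successes in 43 trials. The binomial likelihood contributes p^27(1−p)^16, so the posterior is Beta(11.4+27, 11+16) = Beta(38.4, 27).
For Beta(a, b) with a, b > 1 the mode is (a−1)/(a+b−2) = 37.4/63.4 ≈ 0.590.

p̂_MAP = 0.590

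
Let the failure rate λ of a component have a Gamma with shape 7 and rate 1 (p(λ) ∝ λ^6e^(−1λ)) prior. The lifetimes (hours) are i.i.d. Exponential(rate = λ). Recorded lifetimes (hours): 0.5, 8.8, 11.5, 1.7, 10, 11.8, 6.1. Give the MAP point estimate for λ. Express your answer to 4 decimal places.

λ̂_MAP = 0.2529

The Exponential(rate=λ) likelihood is ∝ λ^n e^(−λΣtᵢ). Here n = 7 and Σtᵢ = 0.5 + 8.8 + 11.5 + 1.7 + 10 + 11.8 + 6.1 = 50.4.
Posterior ∝ λ^6e^(−1λ) · λ^7e^(−50.4λ) = λ^13e^(−51.4λ), i.e. Gamma(14, 51.4).
Mode = (a−1)/b = 13/51.4 ≈ 0.2529.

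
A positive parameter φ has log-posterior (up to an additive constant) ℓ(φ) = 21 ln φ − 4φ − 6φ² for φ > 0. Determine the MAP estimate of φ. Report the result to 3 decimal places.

φ̂_MAP = 1.167

ℓ'(φ) = 21/φ − 4 − 12φ. Setting this to zero and multiplying by φ: 12φ² + 4φ − 21 = 0.
φ = (−4 + √(4² + 4·12·21)) / (2·12) = (−4 + √1024) / 24 = (−4 + 32)/24 = 7/6.
ℓ''(φ) = −21/φ² − 12 < 0, confirming a maximum.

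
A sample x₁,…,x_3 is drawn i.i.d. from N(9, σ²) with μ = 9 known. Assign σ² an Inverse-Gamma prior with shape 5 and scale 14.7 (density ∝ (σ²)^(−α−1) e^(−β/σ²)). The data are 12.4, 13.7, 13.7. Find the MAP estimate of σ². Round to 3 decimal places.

σ̂²_MAP = 5.676

Sum of squared deviations about the known mean: SS = (12.4−9)² + (13.7−9)² + (13.7−9)² = 55.74.
The Normal likelihood contributes (σ²)^(−n/2) exp(−SS/(2σ²)), so the posterior is Inverse-Gamma(α + n/2, β + SS/2) = Inverse-Gamma(6.5, 42.57).
The mode of Inverse-Gamma(a, b) is b/(a+1) = 42.57/7.5 ≈ 5.676.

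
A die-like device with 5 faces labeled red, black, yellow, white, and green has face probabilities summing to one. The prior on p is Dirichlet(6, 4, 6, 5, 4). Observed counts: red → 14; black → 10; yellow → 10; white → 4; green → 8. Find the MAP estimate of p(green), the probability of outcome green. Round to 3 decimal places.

The posterior is Dirichlet(αᵢ + nᵢ) = Dirichlet(20, 14, 16, 9, 12).
For a Dirichlet(a₁,…,a_K) with all aᵢ > 1, the mode has j-th component (aⱼ − 1)/(Σaᵢ − K).
Here Σaᵢ = 71 and K = 5, so p(green) = (12 − 1)/(71 − 5) = 11/66 ≈ 0.167.

MAP estimate of p(green) = 0.167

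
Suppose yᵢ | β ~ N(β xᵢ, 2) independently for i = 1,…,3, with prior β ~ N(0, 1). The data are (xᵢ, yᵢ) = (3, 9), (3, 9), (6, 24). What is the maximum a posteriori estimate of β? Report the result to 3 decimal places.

β̂_MAP = 3.536

log p(β | y) = −Σ(yᵢ − βxᵢ)²/(2·2) − β²/(2·1) + const.
Setting the derivative to zero: Σxᵢ(yᵢ − βxᵢ)/2 − β/1 = 0, so β = Σxᵢyᵢ / (Σxᵢ² + σ²/τ²).
Σxᵢyᵢ = 3·9 + 3·9 + 6·24 = 198; Σxᵢ² = 54; σ²/τ² = 2.
β̂_MAP = 198 / (54 + 2) = 198/56 ≈ 3.536.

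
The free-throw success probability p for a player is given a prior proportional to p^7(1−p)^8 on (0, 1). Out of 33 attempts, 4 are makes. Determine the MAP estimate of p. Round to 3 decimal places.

The prior density ∝ p^7(1−p)^8 is the kernel of Beta(8, 9).
Data: 4 successes in 33 trials. The binomial likelihood contributes p^4(1−p)^29, so the posterior is Beta(8+4, 9+29) = Beta(12, 38).
For Beta(a, b) with a, b > 1 the mode is (a−1)/(a+b−2) = 11/48 ≈ 0.229.

p̂_MAP = 0.229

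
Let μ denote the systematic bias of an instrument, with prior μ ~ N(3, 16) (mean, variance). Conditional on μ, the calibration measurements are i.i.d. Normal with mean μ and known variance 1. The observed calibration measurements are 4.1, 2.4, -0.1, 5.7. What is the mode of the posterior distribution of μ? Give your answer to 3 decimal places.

n = 4; x̄ = (4.1 + 2.4 + (-0.1) + 5.7)/4 = 12.1/4 = 3.025.
For a Normal prior and Normal likelihood with known variance, the posterior is Normal; its mode equals its mean, the precision-weighted average.
Prior precision 1/σ₀² = 1/16 = 0.0625; data precision n/σ² = 4/1 = 4.
μ̂ = (0.0625·3 + 4·3.025) / (0.0625 + 4) = 12.2875/4.0625 = 983/325 ≈ 3.025.

μ̂_MAP = 3.025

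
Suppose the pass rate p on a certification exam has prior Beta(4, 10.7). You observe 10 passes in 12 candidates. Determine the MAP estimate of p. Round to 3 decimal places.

Prior: Beta(4, 10.7).
Data: 10 successes in 12 trials. The binomial likelihood contributes p^10(1−p)^2, so the posterior is Beta(4+10, 10.7+2) = Beta(14, 12.7).
For Beta(a, b) with a, b > 1 the mode is (a−1)/(a+b−2) = 13/24.7 ≈ 0.526.

p̂_MAP = 0.526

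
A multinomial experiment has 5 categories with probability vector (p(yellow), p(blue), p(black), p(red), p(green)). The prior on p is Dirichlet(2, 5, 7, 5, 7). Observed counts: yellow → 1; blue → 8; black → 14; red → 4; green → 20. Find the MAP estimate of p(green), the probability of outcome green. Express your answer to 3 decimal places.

The posterior is Dirichlet(αᵢ + nᵢ) = Dirichlet(3, 13, 21, 9, 27).
For a Dirichlet(a₁,…,a_K) with all aᵢ > 1, the mode has j-th component (aⱼ − 1)/(Σaᵢ − K).
Here Σaᵢ = 73 and K = 5, so p(green) = (27 − 1)/(73 − 5) = 26/68 ≈ 0.382.

MAP estimate of p(green) = 0.382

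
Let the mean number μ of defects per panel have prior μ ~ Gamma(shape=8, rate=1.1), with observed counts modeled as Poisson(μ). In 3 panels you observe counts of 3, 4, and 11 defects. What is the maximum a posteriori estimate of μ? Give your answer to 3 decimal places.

μ̂_MAP = 6.098

Σxᵢ = 3+4+11 = 18, with n = 3.
Posterior ∝ μ^7e^(−1.1μ) · μ^18e^(−3μ) = μ^25e^(−4.1μ), i.e. Gamma(shape=26, rate=4.1).
The mode of a Gamma(a, b) with a ≥ 1 (shape–rate) is (a−1)/b = 25/4.1 ≈ 6.098.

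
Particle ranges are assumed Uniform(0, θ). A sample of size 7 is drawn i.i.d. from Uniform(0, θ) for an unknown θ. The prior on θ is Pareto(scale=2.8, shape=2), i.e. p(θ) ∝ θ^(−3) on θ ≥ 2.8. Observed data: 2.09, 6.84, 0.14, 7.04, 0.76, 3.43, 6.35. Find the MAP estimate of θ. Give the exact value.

θ̂_MAP = 7.04

The Uniform(0, θ) likelihood is θ^(−n) for θ ≥ max(xᵢ), zero otherwise. Here max(xᵢ) = 7.04.
Posterior ∝ θ^(−3) · θ^(−7) = θ^(−10) on θ ≥ max(2.8, 7.04) = 7.04.
This density is strictly decreasing in θ, so the posterior mode lies at the lower boundary of the support.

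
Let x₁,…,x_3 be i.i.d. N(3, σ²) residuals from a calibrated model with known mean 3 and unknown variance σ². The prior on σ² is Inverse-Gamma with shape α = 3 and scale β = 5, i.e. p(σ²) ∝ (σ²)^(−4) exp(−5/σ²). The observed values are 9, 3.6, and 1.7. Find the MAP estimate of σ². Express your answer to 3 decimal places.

Sum of squared deviations about the known mean: SS = (9−3)² + (3.6−3)² + (1.7−3)² = 38.05.
The Normal likelihood contributes (σ²)^(−n/2) exp(−SS/(2σ²)), so the posterior is Inverse-Gamma(α + n/2, β + SS/2) = Inverse-Gamma(4.5, 24.025).
The mode of Inverse-Gamma(a, b) is b/(a+1) = 24.025/5.5 ≈ 4.368.

σ̂²_MAP = 4.368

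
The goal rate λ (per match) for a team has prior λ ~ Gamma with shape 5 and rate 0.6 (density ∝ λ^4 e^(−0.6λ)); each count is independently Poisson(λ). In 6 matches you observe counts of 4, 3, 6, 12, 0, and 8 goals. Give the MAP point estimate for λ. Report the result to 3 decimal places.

λ̂_MAP = 5.606

Σxᵢ = 4+3+6+12+0+8 = 33, with n = 6.
Posterior ∝ λ^4e^(−0.6λ) · λ^33e^(−6λ) = λ^37e^(−6.6λ), i.e. Gamma(shape=38, rate=6.6).
The mode of a Gamma(a, b) with a ≥ 1 (shape–rate) is (a−1)/b = 37/6.6 ≈ 5.606.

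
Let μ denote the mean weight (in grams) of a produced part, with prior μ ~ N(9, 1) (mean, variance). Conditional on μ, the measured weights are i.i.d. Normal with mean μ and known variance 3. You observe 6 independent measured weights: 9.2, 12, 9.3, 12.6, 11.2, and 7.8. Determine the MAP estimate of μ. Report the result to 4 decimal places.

n = 6; x̄ = (9.2 + 12 + 9.3 + 12.6 + 11.2 + 7.8)/6 = 62.1/6 = 10.35.
For a Normal prior and Normal likelihood with known variance, the posterior is Normal; its mode equals its mean, the precision-weighted average.
Prior precision 1/σ₀² = 1/1 = 1; data precision n/σ² = 6/3 = 2.
μ̂ = (1·9 + 2·10.35) / (1 + 2) = 29.7/3 = 9.9000.

μ̂_MAP = 9.9000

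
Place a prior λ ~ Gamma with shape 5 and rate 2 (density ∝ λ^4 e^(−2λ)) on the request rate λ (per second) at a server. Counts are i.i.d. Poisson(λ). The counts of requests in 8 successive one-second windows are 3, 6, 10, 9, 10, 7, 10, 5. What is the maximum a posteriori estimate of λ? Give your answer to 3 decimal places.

Σxᵢ = 3+6+10+9+10+7+10+5 = 60, with n = 8.
Posterior ∝ λ^4e^(−2λ) · λ^60e^(−8λ) = λ^64e^(−10λ), i.e. Gamma(shape=65, rate=10).
The mode of a Gamma(a, b) with a ≥ 1 (shape–rate) is (a−1)/b = 64/10 ≈ 6.400.

λ̂_MAP = 6.400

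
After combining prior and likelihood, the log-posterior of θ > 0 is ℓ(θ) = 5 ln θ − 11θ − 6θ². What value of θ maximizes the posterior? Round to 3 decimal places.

ℓ'(θ) = 5/θ − 11 − 12θ. Setting this to zero and multiplying by θ: 12θ² + 11θ − 5 = 0.
θ = (−11 + √(11² + 4·12·5)) / (2·12) = (−11 + √361) / 24 = (−11 + 19)/24 = 1/3.
ℓ''(θ) = −5/θ² − 12 < 0, confirming a maximum.

θ̂_MAP = 0.333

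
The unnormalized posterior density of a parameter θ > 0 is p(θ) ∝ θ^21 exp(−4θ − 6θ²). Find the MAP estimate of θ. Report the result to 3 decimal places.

θ̂_MAP = 1.167

ℓ'(θ) = 21/θ − 4 − 12θ. Setting this to zero and multiplying by θ: 12θ² + 4θ − 21 = 0.
θ = (−4 + √(4² + 4·12·21)) / (2·12) = (−4 + √1024) / 24 = (−4 + 32)/24 = 7/6.
ℓ''(θ) = −21/θ² − 12 < 0, confirming a maximum.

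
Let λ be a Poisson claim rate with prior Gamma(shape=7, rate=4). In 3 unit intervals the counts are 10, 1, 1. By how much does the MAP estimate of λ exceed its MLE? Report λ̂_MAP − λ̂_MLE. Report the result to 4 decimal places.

Σxᵢ = 12. Posterior is Gamma(19, 7); MAP = (19−1)/7 = 18/7 ≈ 2.57143.
MLE = x̄ = 12/3 ≈ 4.00000.
Difference = 18/7 − 12/3 = -10/7 ≈ -1.4286.

MAP − MLE = -1.4286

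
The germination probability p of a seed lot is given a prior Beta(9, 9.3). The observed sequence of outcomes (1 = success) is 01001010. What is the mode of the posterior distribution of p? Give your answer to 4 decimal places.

Prior: Beta(9, 9.3).
Data: 3 successes in 8 trials (from the sequence). The binomial likelihood contributes p^3(1−p)^5, so the posterior is Beta(9+3, 9.3+5) = Beta(12, 14.3).
For Beta(a, b) with a, b > 1 the mode is (a−1)/(a+b−2) = 11/24.3 ≈ 0.4527.

p̂_MAP = 0.4527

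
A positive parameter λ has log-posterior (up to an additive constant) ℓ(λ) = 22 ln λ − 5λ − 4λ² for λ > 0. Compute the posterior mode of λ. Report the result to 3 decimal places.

ℓ'(λ) = 22/λ − 5 − 8λ. Setting this to zero and multiplying by λ: 8λ² + 5λ − 22 = 0.
λ = (−5 + √(5² + 4·8·22)) / (2·8) = (−5 + √729) / 16 = (−5 + 27)/16 = 11/8.
ℓ''(λ) = −22/λ² − 8 < 0, confirming a maximum.

λ̂_MAP = 1.375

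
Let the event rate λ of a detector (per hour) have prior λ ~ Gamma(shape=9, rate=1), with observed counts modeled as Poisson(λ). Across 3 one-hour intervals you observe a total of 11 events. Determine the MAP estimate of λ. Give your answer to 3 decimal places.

λ̂_MAP = 4.750

Σxᵢ = 11, n = 3.
Posterior ∝ λ^8e^(−1λ) · λ^11e^(−3λ) = λ^19e^(−4λ), i.e. Gamma(shape=20, rate=4).
The mode of a Gamma(a, b) with a ≥ 1 (shape–rate) is (a−1)/b = 19/4 ≈ 4.750.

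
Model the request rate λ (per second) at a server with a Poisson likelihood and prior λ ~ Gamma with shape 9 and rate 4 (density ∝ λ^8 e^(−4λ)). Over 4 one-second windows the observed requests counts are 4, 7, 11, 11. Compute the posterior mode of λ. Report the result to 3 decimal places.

Σxᵢ = 4+7+11+11 = 33, with n = 4.
Posterior ∝ λ^8e^(−4λ) · λ^33e^(−4λ) = λ^41e^(−8λ), i.e. Gamma(shape=42, rate=8).
The mode of a Gamma(a, b) with a ≥ 1 (shape–rate) is (a−1)/b = 41/8 ≈ 5.125.

λ̂_MAP = 5.125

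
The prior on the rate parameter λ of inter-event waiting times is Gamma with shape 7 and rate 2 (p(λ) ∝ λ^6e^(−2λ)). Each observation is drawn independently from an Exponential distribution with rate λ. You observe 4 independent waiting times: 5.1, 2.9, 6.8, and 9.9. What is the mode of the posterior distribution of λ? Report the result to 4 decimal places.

The Exponential(rate=λ) likelihood is ∝ λ^n e^(−λΣtᵢ). Here n = 4 and Σtᵢ = 5.1 + 2.9 + 6.8 + 9.9 = 24.7.
Posterior ∝ λ^6e^(−2λ) · λ^4e^(−24.7λ) = λ^10e^(−26.7λ), i.e. Gamma(11, 26.7).
Mode = (a−1)/b = 10/26.7 ≈ 0.3745.

λ̂_MAP = 0.3745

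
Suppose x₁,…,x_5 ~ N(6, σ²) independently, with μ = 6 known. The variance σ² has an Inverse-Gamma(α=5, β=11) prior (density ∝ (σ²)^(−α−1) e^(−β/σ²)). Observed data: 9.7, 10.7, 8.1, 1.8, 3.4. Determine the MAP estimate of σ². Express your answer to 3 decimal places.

Sum of squared deviations about the known mean: SS = (9.7−6)² + (10.7−6)² + (8.1−6)² + (1.8−6)² + (3.4−6)² = 64.59.
The Normal likelihood contributes (σ²)^(−n/2) exp(−SS/(2σ²)), so the posterior is Inverse-Gamma(α + n/2, β + SS/2) = Inverse-Gamma(7.5, 43.295).
The mode of Inverse-Gamma(a, b) is b/(a+1) = 43.295/8.5 ≈ 5.094.

σ̂²_MAP = 5.094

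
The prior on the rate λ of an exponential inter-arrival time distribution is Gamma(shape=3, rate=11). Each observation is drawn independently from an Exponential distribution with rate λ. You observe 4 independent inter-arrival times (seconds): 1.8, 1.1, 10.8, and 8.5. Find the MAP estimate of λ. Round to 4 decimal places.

The Exponential(rate=λ) likelihood is ∝ λ^n e^(−λΣtᵢ). Here n = 4 and Σtᵢ = 1.8 + 1.1 + 10.8 + 8.5 = 22.2.
Posterior ∝ λ^2e^(−11λ) · λ^4e^(−22.2λ) = λ^6e^(−33.2λ), i.e. Gamma(7, 33.2).
Mode = (a−1)/b = 6/33.2 ≈ 0.1807.

λ̂_MAP = 0.1807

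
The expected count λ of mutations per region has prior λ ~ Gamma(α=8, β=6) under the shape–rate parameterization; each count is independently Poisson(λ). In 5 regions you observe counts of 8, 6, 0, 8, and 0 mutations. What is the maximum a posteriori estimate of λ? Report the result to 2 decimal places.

Σxᵢ = 8+6+0+8+0 = 22, with n = 5.
Posterior ∝ λ^7e^(−6λ) · λ^22e^(−5λ) = λ^29e^(−11λ), i.e. Gamma(shape=30, rate=11).
The mode of a Gamma(a, b) with a ≥ 1 (shape–rate) is (a−1)/b = 29/11 ≈ 2.64.

λ̂_MAP = 2.64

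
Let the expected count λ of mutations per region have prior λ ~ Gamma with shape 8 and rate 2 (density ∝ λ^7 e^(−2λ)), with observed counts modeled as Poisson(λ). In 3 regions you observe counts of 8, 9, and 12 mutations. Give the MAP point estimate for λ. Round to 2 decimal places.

Σxᵢ = 8+9+12 = 29, with n = 3.
Posterior ∝ λ^7e^(−2λ) · λ^29e^(−3λ) = λ^36e^(−5λ), i.e. Gamma(shape=37, rate=5).
The mode of a Gamma(a, b) with a ≥ 1 (shape–rate) is (a−1)/b = 36/5 ≈ 7.20.

λ̂_MAP = 7.20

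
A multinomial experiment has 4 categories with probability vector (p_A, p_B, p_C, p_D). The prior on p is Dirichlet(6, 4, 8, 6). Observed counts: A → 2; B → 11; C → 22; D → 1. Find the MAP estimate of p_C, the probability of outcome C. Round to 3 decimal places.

MAP estimate of p_C = 0.518

The posterior is Dirichlet(αᵢ + nᵢ) = Dirichlet(8, 15, 30, 7).
For a Dirichlet(a₁,…,a_K) with all aᵢ > 1, the mode has j-th component (aⱼ − 1)/(Σaᵢ − K).
Here Σaᵢ = 60 and K = 4, so p_C = (30 − 1)/(60 − 4) = 29/56 ≈ 0.518.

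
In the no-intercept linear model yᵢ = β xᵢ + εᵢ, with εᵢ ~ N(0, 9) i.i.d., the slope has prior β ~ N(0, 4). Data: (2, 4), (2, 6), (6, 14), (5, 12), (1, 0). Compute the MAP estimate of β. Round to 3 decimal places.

β̂_MAP = 2.270

log p(β | y) = −Σ(yᵢ − βxᵢ)²/(2·9) − β²/(2·4) + const.
Setting the derivative to zero: Σxᵢ(yᵢ − βxᵢ)/9 − β/4 = 0, so β = Σxᵢyᵢ / (Σxᵢ² + σ²/τ²).
Σxᵢyᵢ = 2·4 + 2·6 + 6·14 + 5·12 + 1·0 = 164; Σxᵢ² = 70; σ²/τ² = 2.25.
β̂_MAP = 164 / (70 + 2.25) = 164/72.25 ≈ 2.270.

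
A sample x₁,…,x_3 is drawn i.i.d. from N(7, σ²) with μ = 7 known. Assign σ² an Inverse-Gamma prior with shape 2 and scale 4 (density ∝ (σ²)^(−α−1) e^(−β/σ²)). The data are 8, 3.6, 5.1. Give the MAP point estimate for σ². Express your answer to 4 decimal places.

Sum of squared deviations about the known mean: SS = (8−7)² + (3.6−7)² + (5.1−7)² = 16.17.
The Normal likelihood contributes (σ²)^(−n/2) exp(−SS/(2σ²)), so the posterior is Inverse-Gamma(α + n/2, β + SS/2) = Inverse-Gamma(3.5, 12.085).
The mode of Inverse-Gamma(a, b) is b/(a+1) = 12.085/4.5 ≈ 2.6856.

σ̂²_MAP = 2.6856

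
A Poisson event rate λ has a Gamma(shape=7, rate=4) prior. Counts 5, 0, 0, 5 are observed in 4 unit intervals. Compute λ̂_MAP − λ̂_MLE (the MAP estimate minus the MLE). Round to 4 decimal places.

MAP − MLE = -0.5000

Σxᵢ = 10. Posterior is Gamma(17, 8); MAP = (17−1)/8 = 16/8 ≈ 2.00000.
MLE = x̄ = 10/4 ≈ 2.50000.
Difference = 16/8 − 10/4 = -1/2 ≈ -0.5000.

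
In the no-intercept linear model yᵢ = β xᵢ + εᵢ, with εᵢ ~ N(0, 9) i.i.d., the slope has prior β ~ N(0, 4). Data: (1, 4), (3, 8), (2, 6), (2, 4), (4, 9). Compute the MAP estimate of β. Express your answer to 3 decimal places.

β̂_MAP = 2.317

log p(β | y) = −Σ(yᵢ − βxᵢ)²/(2·9) − β²/(2·4) + const.
Setting the derivative to zero: Σxᵢ(yᵢ − βxᵢ)/9 − β/4 = 0, so β = Σxᵢyᵢ / (Σxᵢ² + σ²/τ²).
Σxᵢyᵢ = 1·4 + 3·8 + 2·6 + 2·4 + 4·9 = 84; Σxᵢ² = 34; σ²/τ² = 2.25.
β̂_MAP = 84 / (34 + 2.25) = 84/36.25 ≈ 2.317.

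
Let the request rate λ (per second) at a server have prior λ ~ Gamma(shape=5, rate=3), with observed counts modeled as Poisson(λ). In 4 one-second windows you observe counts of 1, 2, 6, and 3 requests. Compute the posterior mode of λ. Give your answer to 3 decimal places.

λ̂_MAP = 2.286

Σxᵢ = 1+2+6+3 = 12, with n = 4.
Posterior ∝ λ^4e^(−3λ) · λ^12e^(−4λ) = λ^16e^(−7λ), i.e. Gamma(shape=17, rate=7).
The mode of a Gamma(a, b) with a ≥ 1 (shape–rate) is (a−1)/b = 16/7 ≈ 2.286.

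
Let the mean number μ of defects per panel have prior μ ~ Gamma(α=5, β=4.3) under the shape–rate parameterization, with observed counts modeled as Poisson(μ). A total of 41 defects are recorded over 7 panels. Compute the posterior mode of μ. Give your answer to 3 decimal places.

μ̂_MAP = 3.982

Σxᵢ = 41, n = 7.
Posterior ∝ μ^4e^(−4.3μ) · μ^41e^(−7μ) = μ^45e^(−11.3μ), i.e. Gamma(shape=46, rate=11.3).
The mode of a Gamma(a, b) with a ≥ 1 (shape–rate) is (a−1)/b = 45/11.3 ≈ 3.982.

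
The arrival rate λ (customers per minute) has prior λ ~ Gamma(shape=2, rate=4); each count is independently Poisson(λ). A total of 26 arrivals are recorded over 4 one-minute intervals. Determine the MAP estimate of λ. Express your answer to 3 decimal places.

Σxᵢ = 26, n = 4.
Posterior ∝ λe^(−4λ) · λ^26e^(−4λ) = λ^27e^(−8λ), i.e. Gamma(shape=28, rate=8).
The mode of a Gamma(a, b) with a ≥ 1 (shape–rate) is (a−1)/b = 27/8 ≈ 3.375.

λ̂_MAP = 3.375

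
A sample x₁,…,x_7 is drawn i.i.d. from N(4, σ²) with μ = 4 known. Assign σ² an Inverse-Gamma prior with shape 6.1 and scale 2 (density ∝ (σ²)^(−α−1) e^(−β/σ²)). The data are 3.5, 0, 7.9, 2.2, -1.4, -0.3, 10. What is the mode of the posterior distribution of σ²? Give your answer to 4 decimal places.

Sum of squared deviations about the known mean: SS = (3.5−4)² + (0−4)² + (7.9−4)² + (2.2−4)² + (-1.4−4)² + (-0.3−4)² + (10−4)² = 118.35.
The Normal likelihood contributes (σ²)^(−n/2) exp(−SS/(2σ²)), so the posterior is Inverse-Gamma(α + n/2, β + SS/2) = Inverse-Gamma(9.6, 61.175).
The mode of Inverse-Gamma(a, b) is b/(a+1) = 61.175/10.6 ≈ 5.7712.

σ̂²_MAP = 5.7712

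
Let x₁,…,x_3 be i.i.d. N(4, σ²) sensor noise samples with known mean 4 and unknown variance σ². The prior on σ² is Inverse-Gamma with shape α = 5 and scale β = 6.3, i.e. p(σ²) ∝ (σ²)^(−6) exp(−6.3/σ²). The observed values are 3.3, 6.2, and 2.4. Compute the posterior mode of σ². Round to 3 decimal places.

σ̂²_MAP = 1.366

Sum of squared deviations about the known mean: SS = (3.3−4)² + (6.2−4)² + (2.4−4)² = 7.89.
The Normal likelihood contributes (σ²)^(−n/2) exp(−SS/(2σ²)), so the posterior is Inverse-Gamma(α + n/2, β + SS/2) = Inverse-Gamma(6.5, 10.245).
The mode of Inverse-Gamma(a, b) is b/(a+1) = 10.245/7.5 ≈ 1.366.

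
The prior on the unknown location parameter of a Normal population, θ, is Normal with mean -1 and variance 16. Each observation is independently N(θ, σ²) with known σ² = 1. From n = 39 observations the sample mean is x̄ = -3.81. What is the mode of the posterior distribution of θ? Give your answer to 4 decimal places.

n = 39, x̄ = -3.81.
For a Normal prior and Normal likelihood with known variance, the posterior is Normal; its mode equals its mean, the precision-weighted average.
Prior precision 1/σ₀² = 1/16 = 0.0625; data precision n/σ² = 39/1 = 39.
θ̂ = (0.0625·(-1) + 39·(-3.81)) / (0.0625 + 39) = (-148.6525)/39.0625 = -3.805504 ≈ -3.8055.

θ̂_MAP = -3.8055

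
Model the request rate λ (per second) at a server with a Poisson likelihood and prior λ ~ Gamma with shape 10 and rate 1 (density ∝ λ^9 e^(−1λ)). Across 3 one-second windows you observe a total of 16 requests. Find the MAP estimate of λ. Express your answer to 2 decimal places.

λ̂_MAP = 6.25

Σxᵢ = 16, n = 3.
Posterior ∝ λ^9e^(−1λ) · λ^16e^(−3λ) = λ^25e^(−4λ), i.e. Gamma(shape=26, rate=4).
The mode of a Gamma(a, b) with a ≥ 1 (shape–rate) is (a−1)/b = 25/4 ≈ 6.25.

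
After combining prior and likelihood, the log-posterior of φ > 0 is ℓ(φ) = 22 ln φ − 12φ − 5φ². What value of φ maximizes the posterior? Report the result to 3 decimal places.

φ̂_MAP = 1.000

ℓ'(φ) = 22/φ − 12 − 10φ. Setting this to zero and multiplying by φ: 10φ² + 12φ − 22 = 0.
φ = (−12 + √(12² + 4·10·22)) / (2·10) = (−12 + √1024) / 20 = (−12 + 32)/20 = 1.
ℓ''(φ) = −22/φ² − 10 < 0, confirming a maximum.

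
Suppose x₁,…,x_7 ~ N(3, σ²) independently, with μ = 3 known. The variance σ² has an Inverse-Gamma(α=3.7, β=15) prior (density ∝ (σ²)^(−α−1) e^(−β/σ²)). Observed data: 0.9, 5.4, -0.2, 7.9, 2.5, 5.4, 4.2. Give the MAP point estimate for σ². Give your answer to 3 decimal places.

σ̂²_MAP = 4.992

Sum of squared deviations about the known mean: SS = (0.9−3)² + (5.4−3)² + (-0.2−3)² + (7.9−3)² + (2.5−3)² + (5.4−3)² + (4.2−3)² = 51.87.
The Normal likelihood contributes (σ²)^(−n/2) exp(−SS/(2σ²)), so the posterior is Inverse-Gamma(α + n/2, β + SS/2) = Inverse-Gamma(7.2, 40.935).
The mode of Inverse-Gamma(a, b) is b/(a+1) = 40.935/8.2 ≈ 4.992.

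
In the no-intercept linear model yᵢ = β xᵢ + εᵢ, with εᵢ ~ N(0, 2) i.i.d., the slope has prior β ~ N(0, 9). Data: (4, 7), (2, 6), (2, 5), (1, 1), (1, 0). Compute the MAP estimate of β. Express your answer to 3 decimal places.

β̂_MAP = 1.945

log p(β | y) = −Σ(yᵢ − βxᵢ)²/(2·2) − β²/(2·9) + const.
Setting the derivative to zero: Σxᵢ(yᵢ − βxᵢ)/2 − β/9 = 0, so β = Σxᵢyᵢ / (Σxᵢ² + σ²/τ²).
Σxᵢyᵢ = 4·7 + 2·6 + 2·5 + 1·1 + 1·0 = 51; Σxᵢ² = 26; σ²/τ² = 2/9.
β̂_MAP = 51 / (26 + 2/9) = 51/(236/9) = 459/236 ≈ 1.945.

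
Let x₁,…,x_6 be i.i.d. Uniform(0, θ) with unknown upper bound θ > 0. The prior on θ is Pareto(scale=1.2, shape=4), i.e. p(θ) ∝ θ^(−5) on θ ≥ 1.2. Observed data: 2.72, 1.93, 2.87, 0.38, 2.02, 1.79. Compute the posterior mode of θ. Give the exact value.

θ̂_MAP = 2.87

The Uniform(0, θ) likelihood is θ^(−n) for θ ≥ max(xᵢ), zero otherwise. Here max(xᵢ) = 2.87.
Posterior ∝ θ^(−5) · θ^(−6) = θ^(−11) on θ ≥ max(1.2, 2.87) = 2.87.
This density is strictly decreasing in θ, so the posterior mode lies at the lower boundary of the support.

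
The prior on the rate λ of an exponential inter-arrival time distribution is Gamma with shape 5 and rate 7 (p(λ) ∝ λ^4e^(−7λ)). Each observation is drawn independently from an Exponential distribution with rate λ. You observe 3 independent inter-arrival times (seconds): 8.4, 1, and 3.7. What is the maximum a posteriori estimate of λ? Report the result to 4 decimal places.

λ̂_MAP = 0.3483

The Exponential(rate=λ) likelihood is ∝ λ^n e^(−λΣtᵢ). Here n = 3 and Σtᵢ = 8.4 + 1 + 3.7 = 13.1.
Posterior ∝ λ^4e^(−7λ) · λ^3e^(−13.1λ) = λ^7e^(−20.1λ), i.e. Gamma(8, 20.1).
Mode = (a−1)/b = 7/20.1 ≈ 0.3483.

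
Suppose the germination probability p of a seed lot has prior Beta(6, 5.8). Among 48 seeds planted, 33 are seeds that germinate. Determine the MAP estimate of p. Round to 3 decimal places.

p̂_MAP = 0.657

Prior: Beta(6, 5.8).
Data: 33 successes in 48 trials. The binomial likelihood contributes p^33(1−p)^15, so the posterior is Beta(6+33, 5.8+15) = Beta(39, 20.8).
For Beta(a, b) with a, b > 1 the mode is (a−1)/(a+b−2) = 38/57.8 ≈ 0.657.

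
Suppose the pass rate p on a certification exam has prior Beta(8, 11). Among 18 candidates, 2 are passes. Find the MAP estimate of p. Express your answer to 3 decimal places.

p̂_MAP = 0.257

Prior: Beta(8, 11).
Data: 2 successes in 18 trials. The binomial likelihood contributes p^2(1−p)^16, so the posterior is Beta(8+2, 11+16) = Beta(10, 27).
For Beta(a, b) with a, b > 1 the mode is (a−1)/(a+b−2) = 9/35 ≈ 0.257.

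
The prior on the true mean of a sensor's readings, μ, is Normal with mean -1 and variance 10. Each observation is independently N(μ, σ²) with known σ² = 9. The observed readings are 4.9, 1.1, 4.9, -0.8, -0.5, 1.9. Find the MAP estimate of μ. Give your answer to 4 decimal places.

n = 6; x̄ = (4.9 + 1.1 + 4.9 + (-0.8) + (-0.5) + 1.9)/6 = 11.5/6 = 23/12 ≈ 1.9167.
For a Normal prior and Normal likelihood with known variance, the posterior is Normal; its mode equals its mean, the precision-weighted average.
Prior precision 1/σ₀² = 1/10 = 0.1; data precision n/σ² = 6/9 = 2/3.
μ̂ = (0.1·(-1) + (2/3)·(23/12)) / (0.1 + 2/3) = (53/45)/(23/30) = 106/69 ≈ 1.5362.

μ̂_MAP = 1.5362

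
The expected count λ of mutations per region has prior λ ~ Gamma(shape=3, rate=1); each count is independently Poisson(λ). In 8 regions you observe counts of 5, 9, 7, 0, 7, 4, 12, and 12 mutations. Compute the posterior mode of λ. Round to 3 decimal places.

Σxᵢ = 5+9+7+0+7+4+12+12 = 56, with n = 8.
Posterior ∝ λ^2e^(−1λ) · λ^56e^(−8λ) = λ^58e^(−9λ), i.e. Gamma(shape=59, rate=9).
The mode of a Gamma(a, b) with a ≥ 1 (shape–rate) is (a−1)/b = 58/9 ≈ 6.444.

λ̂_MAP = 6.444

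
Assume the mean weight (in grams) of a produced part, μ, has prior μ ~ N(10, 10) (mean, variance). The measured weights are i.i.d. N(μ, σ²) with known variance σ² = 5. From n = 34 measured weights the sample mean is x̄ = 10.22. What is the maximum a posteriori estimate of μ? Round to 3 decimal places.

μ̂_MAP = 10.217

n = 34, x̄ = 10.22.
For a Normal prior and Normal likelihood with known variance, the posterior is Normal; its mode equals its mean, the precision-weighted average.
Prior precision 1/σ₀² = 1/10 = 0.1; data precision n/σ² = 34/5 = 6.8.
μ̂ = (0.1·10 + 6.8·10.22) / (0.1 + 6.8) = 70.496/6.9 = 17624/1725 ≈ 10.217.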